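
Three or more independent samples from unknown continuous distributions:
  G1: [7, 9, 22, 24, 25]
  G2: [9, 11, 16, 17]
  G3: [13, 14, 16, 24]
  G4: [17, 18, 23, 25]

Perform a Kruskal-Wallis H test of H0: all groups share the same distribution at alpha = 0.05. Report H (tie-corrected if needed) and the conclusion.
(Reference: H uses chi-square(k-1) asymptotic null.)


Step 1: Combine all N = 17 observations and assign midranks.
sorted (value, group, rank): (7,G1,1), (9,G1,2.5), (9,G2,2.5), (11,G2,4), (13,G3,5), (14,G3,6), (16,G2,7.5), (16,G3,7.5), (17,G2,9.5), (17,G4,9.5), (18,G4,11), (22,G1,12), (23,G4,13), (24,G1,14.5), (24,G3,14.5), (25,G1,16.5), (25,G4,16.5)
Step 2: Sum ranks within each group.
R_1 = 46.5 (n_1 = 5)
R_2 = 23.5 (n_2 = 4)
R_3 = 33 (n_3 = 4)
R_4 = 50 (n_4 = 4)
Step 3: H = 12/(N(N+1)) * sum(R_i^2/n_i) - 3(N+1)
     = 12/(17*18) * (46.5^2/5 + 23.5^2/4 + 33^2/4 + 50^2/4) - 3*18
     = 0.039216 * 1467.76 - 54
     = 3.559314.
Step 4: Ties present; correction factor C = 1 - 30/(17^3 - 17) = 0.993873. Corrected H = 3.559314 / 0.993873 = 3.581258.
Step 5: Under H0, H ~ chi^2(3); p-value = 0.310375.
Step 6: alpha = 0.05. fail to reject H0.

H = 3.5813, df = 3, p = 0.310375, fail to reject H0.


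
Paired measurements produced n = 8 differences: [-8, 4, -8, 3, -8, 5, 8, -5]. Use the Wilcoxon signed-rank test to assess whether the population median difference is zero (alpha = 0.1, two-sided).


Step 1: Drop any zero differences (none here) and take |d_i|.
|d| = [8, 4, 8, 3, 8, 5, 8, 5]
Step 2: Midrank |d_i| (ties get averaged ranks).
ranks: |8|->6.5, |4|->2, |8|->6.5, |3|->1, |8|->6.5, |5|->3.5, |8|->6.5, |5|->3.5
Step 3: Attach original signs; sum ranks with positive sign and with negative sign.
W+ = 2 + 1 + 3.5 + 6.5 = 13
W- = 6.5 + 6.5 + 6.5 + 3.5 = 23
(Check: W+ + W- = 36 should equal n(n+1)/2 = 36.)
Step 4: Test statistic W = min(W+, W-) = 13.
Step 5: Ties in |d|, so use the tie-corrected normal approximation.
        E[W] = n(n+1)/4 = 8*9/4 = 18.
        Tie groups: |d|=5 (t=2), |d|=8 (t=4); sum(t^3 - t) = 66.
        Var[W] = n(n+1)(2n+1)/24 - sum(t^3-t)/48 = 1224/24 - 66/48 = 49.625.
        z = (W - E[W]) / sqrt(Var[W]) = (13 - 18) / 7.0445 = -0.7098.
        Two-sided p = 2*Phi(z) = 0.477845.
Step 6: alpha = 0.1. fail to reject H0.

W+ = 13, W- = 23, W = min = 13, p = 0.477845, fail to reject H0.


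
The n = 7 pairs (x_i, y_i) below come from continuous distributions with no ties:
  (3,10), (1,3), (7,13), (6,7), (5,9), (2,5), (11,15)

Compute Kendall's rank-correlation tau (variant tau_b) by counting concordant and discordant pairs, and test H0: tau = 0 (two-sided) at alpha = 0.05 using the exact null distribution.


Step 1: Enumerate the 21 unordered pairs (i,j) with i<j and classify each by sign(x_j-x_i) * sign(y_j-y_i).
  (1,2):dx=-2,dy=-7->C; (1,3):dx=+4,dy=+3->C; (1,4):dx=+3,dy=-3->D; (1,5):dx=+2,dy=-1->D
  (1,6):dx=-1,dy=-5->C; (1,7):dx=+8,dy=+5->C; (2,3):dx=+6,dy=+10->C; (2,4):dx=+5,dy=+4->C
  (2,5):dx=+4,dy=+6->C; (2,6):dx=+1,dy=+2->C; (2,7):dx=+10,dy=+12->C; (3,4):dx=-1,dy=-6->C
  (3,5):dx=-2,dy=-4->C; (3,6):dx=-5,dy=-8->C; (3,7):dx=+4,dy=+2->C; (4,5):dx=-1,dy=+2->D
  (4,6):dx=-4,dy=-2->C; (4,7):dx=+5,dy=+8->C; (5,6):dx=-3,dy=-4->C; (5,7):dx=+6,dy=+6->C
  (6,7):dx=+9,dy=+10->C
Step 2: C = 18, D = 3, total pairs = 21.
Step 3: tau = (C - D)/(n(n-1)/2) = (18 - 3)/21 = 0.714286.
Step 4: Exact two-sided p-value (enumerate n! = 5040 permutations of y under H0): p = 0.030159.
Step 5: alpha = 0.05. reject H0.

tau_b = 0.7143 (C=18, D=3), p = 0.030159, reject H0.


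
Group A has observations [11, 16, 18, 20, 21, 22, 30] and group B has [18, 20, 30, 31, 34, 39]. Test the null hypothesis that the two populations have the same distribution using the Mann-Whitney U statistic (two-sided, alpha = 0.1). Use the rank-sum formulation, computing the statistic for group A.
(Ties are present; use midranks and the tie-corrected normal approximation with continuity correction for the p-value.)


Step 1: Combine and sort all 13 observations; assign midranks.
sorted (value, group): (11,X), (16,X), (18,X), (18,Y), (20,X), (20,Y), (21,X), (22,X), (30,X), (30,Y), (31,Y), (34,Y), (39,Y)
ranks: 11->1, 16->2, 18->3.5, 18->3.5, 20->5.5, 20->5.5, 21->7, 22->8, 30->9.5, 30->9.5, 31->11, 34->12, 39->13
Step 2: Rank sum for X: R1 = 1 + 2 + 3.5 + 5.5 + 7 + 8 + 9.5 = 36.5.
Step 3: U_X = R1 - n1(n1+1)/2 = 36.5 - 7*8/2 = 36.5 - 28 = 8.5.
       U_Y = n1*n2 - U_X = 42 - 8.5 = 33.5.
Step 4: Ties are present, so use the tie-corrected normal approximation (with continuity correction) for the p-value.
Step 5: p-value = 0.085179; compare to alpha = 0.1. reject H0.

U_X = 8.5, p = 0.085179, reject H0 at alpha = 0.1.


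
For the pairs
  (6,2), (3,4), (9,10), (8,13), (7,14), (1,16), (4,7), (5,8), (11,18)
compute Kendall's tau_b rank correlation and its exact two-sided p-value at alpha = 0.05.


Step 1: Enumerate the 36 unordered pairs (i,j) with i<j and classify each by sign(x_j-x_i) * sign(y_j-y_i).
  (1,2):dx=-3,dy=+2->D; (1,3):dx=+3,dy=+8->C; (1,4):dx=+2,dy=+11->C; (1,5):dx=+1,dy=+12->C
  (1,6):dx=-5,dy=+14->D; (1,7):dx=-2,dy=+5->D; (1,8):dx=-1,dy=+6->D; (1,9):dx=+5,dy=+16->C
  (2,3):dx=+6,dy=+6->C; (2,4):dx=+5,dy=+9->C; (2,5):dx=+4,dy=+10->C; (2,6):dx=-2,dy=+12->D
  (2,7):dx=+1,dy=+3->C; (2,8):dx=+2,dy=+4->C; (2,9):dx=+8,dy=+14->C; (3,4):dx=-1,dy=+3->D
  (3,5):dx=-2,dy=+4->D; (3,6):dx=-8,dy=+6->D; (3,7):dx=-5,dy=-3->C; (3,8):dx=-4,dy=-2->C
  (3,9):dx=+2,dy=+8->C; (4,5):dx=-1,dy=+1->D; (4,6):dx=-7,dy=+3->D; (4,7):dx=-4,dy=-6->C
  (4,8):dx=-3,dy=-5->C; (4,9):dx=+3,dy=+5->C; (5,6):dx=-6,dy=+2->D; (5,7):dx=-3,dy=-7->C
  (5,8):dx=-2,dy=-6->C; (5,9):dx=+4,dy=+4->C; (6,7):dx=+3,dy=-9->D; (6,8):dx=+4,dy=-8->D
  (6,9):dx=+10,dy=+2->C; (7,8):dx=+1,dy=+1->C; (7,9):dx=+7,dy=+11->C; (8,9):dx=+6,dy=+10->C
Step 2: C = 23, D = 13, total pairs = 36.
Step 3: tau = (C - D)/(n(n-1)/2) = (23 - 13)/36 = 0.277778.
Step 4: Exact two-sided p-value (enumerate n! = 362880 permutations of y under H0): p = 0.358488.
Step 5: alpha = 0.05. fail to reject H0.

tau_b = 0.2778 (C=23, D=13), p = 0.358488, fail to reject H0.


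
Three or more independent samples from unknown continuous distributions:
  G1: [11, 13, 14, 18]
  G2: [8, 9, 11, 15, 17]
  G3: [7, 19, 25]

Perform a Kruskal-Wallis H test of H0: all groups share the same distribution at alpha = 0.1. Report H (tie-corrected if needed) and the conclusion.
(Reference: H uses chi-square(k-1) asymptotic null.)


Step 1: Combine all N = 12 observations and assign midranks.
sorted (value, group, rank): (7,G3,1), (8,G2,2), (9,G2,3), (11,G1,4.5), (11,G2,4.5), (13,G1,6), (14,G1,7), (15,G2,8), (17,G2,9), (18,G1,10), (19,G3,11), (25,G3,12)
Step 2: Sum ranks within each group.
R_1 = 27.5 (n_1 = 4)
R_2 = 26.5 (n_2 = 5)
R_3 = 24 (n_3 = 3)
Step 3: H = 12/(N(N+1)) * sum(R_i^2/n_i) - 3(N+1)
     = 12/(12*13) * (27.5^2/4 + 26.5^2/5 + 24^2/3) - 3*13
     = 0.076923 * 521.513 - 39
     = 1.116346.
Step 4: Ties present; correction factor C = 1 - 6/(12^3 - 12) = 0.996503. Corrected H = 1.116346 / 0.996503 = 1.120263.
Step 5: Under H0, H ~ chi^2(2); p-value = 0.571134.
Step 6: alpha = 0.1. fail to reject H0.

H = 1.1203, df = 2, p = 0.571134, fail to reject H0.


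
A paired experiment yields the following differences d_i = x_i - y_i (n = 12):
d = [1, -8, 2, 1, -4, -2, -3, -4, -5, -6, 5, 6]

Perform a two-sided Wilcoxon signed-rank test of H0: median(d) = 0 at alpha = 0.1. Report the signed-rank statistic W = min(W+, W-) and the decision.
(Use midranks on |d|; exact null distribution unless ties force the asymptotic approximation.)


Step 1: Drop any zero differences (none here) and take |d_i|.
|d| = [1, 8, 2, 1, 4, 2, 3, 4, 5, 6, 5, 6]
Step 2: Midrank |d_i| (ties get averaged ranks).
ranks: |1|->1.5, |8|->12, |2|->3.5, |1|->1.5, |4|->6.5, |2|->3.5, |3|->5, |4|->6.5, |5|->8.5, |6|->10.5, |5|->8.5, |6|->10.5
Step 3: Attach original signs; sum ranks with positive sign and with negative sign.
W+ = 1.5 + 3.5 + 1.5 + 8.5 + 10.5 = 25.5
W- = 12 + 6.5 + 3.5 + 5 + 6.5 + 8.5 + 10.5 = 52.5
(Check: W+ + W- = 78 should equal n(n+1)/2 = 78.)
Step 4: Test statistic W = min(W+, W-) = 25.5.
Step 5: Ties in |d|, so use the tie-corrected normal approximation.
        E[W] = n(n+1)/4 = 12*13/4 = 39.
        Tie groups: |d|=1 (t=2), |d|=2 (t=2), |d|=4 (t=2), |d|=5 (t=2), |d|=6 (t=2); sum(t^3 - t) = 30.
        Var[W] = n(n+1)(2n+1)/24 - sum(t^3-t)/48 = 3900/24 - 30/48 = 161.875.
        z = (W - E[W]) / sqrt(Var[W]) = (25.5 - 39) / 12.7230 = -1.0611.
        Two-sided p = 2*Phi(z) = 0.288658.
Step 6: alpha = 0.1. fail to reject H0.

W+ = 25.5, W- = 52.5, W = min = 25.5, p = 0.288658, fail to reject H0.


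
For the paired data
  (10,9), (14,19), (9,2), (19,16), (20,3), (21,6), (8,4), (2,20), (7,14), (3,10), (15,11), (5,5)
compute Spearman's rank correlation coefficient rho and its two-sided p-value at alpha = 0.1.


Step 1: Rank x and y separately (midranks; no ties here).
rank(x): 10->7, 14->8, 9->6, 19->10, 20->11, 21->12, 8->5, 2->1, 7->4, 3->2, 15->9, 5->3
rank(y): 9->6, 19->11, 2->1, 16->10, 3->2, 6->5, 4->3, 20->12, 14->9, 10->7, 11->8, 5->4
Step 2: d_i = R_x(i) - R_y(i); compute d_i^2.
  (7-6)^2=1, (8-11)^2=9, (6-1)^2=25, (10-10)^2=0, (11-2)^2=81, (12-5)^2=49, (5-3)^2=4, (1-12)^2=121, (4-9)^2=25, (2-7)^2=25, (9-8)^2=1, (3-4)^2=1
sum(d^2) = 342.
Step 3: rho = 1 - 6*342 / (12*(12^2 - 1)) = 1 - 2052/1716 = -0.195804.
Step 4: Under H0, t = rho * sqrt((n-2)/(1-rho^2)) = -0.6314 ~ t(10).
Step 5: Two-sided p-value from the t-distribution with 10 df = 0.541936.
Step 6: alpha = 0.1. fail to reject H0.

rho = -0.1958, p = 0.541936, fail to reject H0 at alpha = 0.1.


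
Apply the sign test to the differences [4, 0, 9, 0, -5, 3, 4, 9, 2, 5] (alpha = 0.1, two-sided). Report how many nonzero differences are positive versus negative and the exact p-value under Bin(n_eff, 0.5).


Step 1: Discard zero differences. Original n = 10; n_eff = number of nonzero differences = 8.
Nonzero differences (with sign): +4, +9, -5, +3, +4, +9, +2, +5
Step 2: Count signs: positive = 7, negative = 1.
Step 3: Under H0: P(positive) = 0.5, so the number of positives S ~ Bin(8, 0.5).
Step 4: Two-sided exact p-value = sum of Bin(8,0.5) probabilities at or below the observed probability = 0.070312.
Step 5: alpha = 0.1. reject H0.

n_eff = 8, pos = 7, neg = 1, p = 0.070312, reject H0.


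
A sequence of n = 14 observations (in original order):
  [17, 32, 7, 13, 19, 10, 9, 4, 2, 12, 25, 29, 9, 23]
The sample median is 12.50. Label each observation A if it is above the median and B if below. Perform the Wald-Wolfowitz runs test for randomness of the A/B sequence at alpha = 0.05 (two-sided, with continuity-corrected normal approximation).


Step 1: Compute median = 12.50; label A = above, B = below.
Labels in order: AABAABBBBBAABA  (n_A = 7, n_B = 7)
Step 2: Count runs R = 7.
Step 3: Under H0 (random ordering), E[R] = 2*n_A*n_B/(n_A+n_B) + 1 = 2*7*7/14 + 1 = 8.0000.
        Var[R] = 2*n_A*n_B*(2*n_A*n_B - n_A - n_B) / ((n_A+n_B)^2 * (n_A+n_B-1)) = 8232/2548 = 3.2308.
        SD[R] = 1.7974.
Step 4: Continuity-corrected z = (R + 0.5 - E[R]) / SD[R] = (7 + 0.5 - 8.0000) / 1.7974 = -0.2782.
Step 5: Two-sided p-value via normal approximation = 2*(1 - Phi(|z|)) = 0.780879.
Step 6: alpha = 0.05. fail to reject H0.

R = 7, z = -0.2782, p = 0.780879, fail to reject H0.


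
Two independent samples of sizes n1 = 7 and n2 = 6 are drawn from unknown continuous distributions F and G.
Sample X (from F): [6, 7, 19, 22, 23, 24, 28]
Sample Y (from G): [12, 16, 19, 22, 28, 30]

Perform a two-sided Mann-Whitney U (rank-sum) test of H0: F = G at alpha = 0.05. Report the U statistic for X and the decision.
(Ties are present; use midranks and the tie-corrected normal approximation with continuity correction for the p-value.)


Step 1: Combine and sort all 13 observations; assign midranks.
sorted (value, group): (6,X), (7,X), (12,Y), (16,Y), (19,X), (19,Y), (22,X), (22,Y), (23,X), (24,X), (28,X), (28,Y), (30,Y)
ranks: 6->1, 7->2, 12->3, 16->4, 19->5.5, 19->5.5, 22->7.5, 22->7.5, 23->9, 24->10, 28->11.5, 28->11.5, 30->13
Step 2: Rank sum for X: R1 = 1 + 2 + 5.5 + 7.5 + 9 + 10 + 11.5 = 46.5.
Step 3: U_X = R1 - n1(n1+1)/2 = 46.5 - 7*8/2 = 46.5 - 28 = 18.5.
       U_Y = n1*n2 - U_X = 42 - 18.5 = 23.5.
Step 4: Ties are present, so use the tie-corrected normal approximation (with continuity correction) for the p-value.
Step 5: p-value = 0.774190; compare to alpha = 0.05. fail to reject H0.

U_X = 18.5, p = 0.774190, fail to reject H0 at alpha = 0.05.


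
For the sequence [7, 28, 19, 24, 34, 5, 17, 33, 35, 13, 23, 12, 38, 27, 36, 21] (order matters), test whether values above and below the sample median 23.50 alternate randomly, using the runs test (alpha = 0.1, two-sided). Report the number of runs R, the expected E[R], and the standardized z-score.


Step 1: Compute median = 23.50; label A = above, B = below.
Labels in order: BABAABBAABBBAAAB  (n_A = 8, n_B = 8)
Step 2: Count runs R = 9.
Step 3: Under H0 (random ordering), E[R] = 2*n_A*n_B/(n_A+n_B) + 1 = 2*8*8/16 + 1 = 9.0000.
        Var[R] = 2*n_A*n_B*(2*n_A*n_B - n_A - n_B) / ((n_A+n_B)^2 * (n_A+n_B-1)) = 14336/3840 = 3.7333.
        SD[R] = 1.9322.
Step 4: R = E[R], so z = 0 with no continuity correction.
Step 5: Two-sided p-value via normal approximation = 2*(1 - Phi(|z|)) = 1.000000.
Step 6: alpha = 0.1. fail to reject H0.

R = 9, z = 0.0000, p = 1.000000, fail to reject H0.


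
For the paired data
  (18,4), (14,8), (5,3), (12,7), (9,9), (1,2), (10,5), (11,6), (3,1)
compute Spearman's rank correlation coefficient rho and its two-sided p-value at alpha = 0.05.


Step 1: Rank x and y separately (midranks; no ties here).
rank(x): 18->9, 14->8, 5->3, 12->7, 9->4, 1->1, 10->5, 11->6, 3->2
rank(y): 4->4, 8->8, 3->3, 7->7, 9->9, 2->2, 5->5, 6->6, 1->1
Step 2: d_i = R_x(i) - R_y(i); compute d_i^2.
  (9-4)^2=25, (8-8)^2=0, (3-3)^2=0, (7-7)^2=0, (4-9)^2=25, (1-2)^2=1, (5-5)^2=0, (6-6)^2=0, (2-1)^2=1
sum(d^2) = 52.
Step 3: rho = 1 - 6*52 / (9*(9^2 - 1)) = 1 - 312/720 = 0.566667.
Step 4: Under H0, t = rho * sqrt((n-2)/(1-rho^2)) = 1.8196 ~ t(7).
Step 5: Two-sided p-value from the t-distribution with 7 df = 0.111633.
Step 6: alpha = 0.05. fail to reject H0.

rho = 0.5667, p = 0.111633, fail to reject H0 at alpha = 0.05.


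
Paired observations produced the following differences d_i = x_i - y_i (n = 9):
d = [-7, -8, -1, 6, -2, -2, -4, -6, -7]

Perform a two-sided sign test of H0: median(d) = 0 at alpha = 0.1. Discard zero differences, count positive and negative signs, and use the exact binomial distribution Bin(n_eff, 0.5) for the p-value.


Step 1: Discard zero differences. Original n = 9; n_eff = number of nonzero differences = 9.
Nonzero differences (with sign): -7, -8, -1, +6, -2, -2, -4, -6, -7
Step 2: Count signs: positive = 1, negative = 8.
Step 3: Under H0: P(positive) = 0.5, so the number of positives S ~ Bin(9, 0.5).
Step 4: Two-sided exact p-value = sum of Bin(9,0.5) probabilities at or below the observed probability = 0.039062.
Step 5: alpha = 0.1. reject H0.

n_eff = 9, pos = 1, neg = 8, p = 0.039062, reject H0.


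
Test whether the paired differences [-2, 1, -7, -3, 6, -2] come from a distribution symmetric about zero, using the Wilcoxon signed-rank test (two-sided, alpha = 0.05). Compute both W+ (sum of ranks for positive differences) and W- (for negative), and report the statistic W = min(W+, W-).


Step 1: Drop any zero differences (none here) and take |d_i|.
|d| = [2, 1, 7, 3, 6, 2]
Step 2: Midrank |d_i| (ties get averaged ranks).
ranks: |2|->2.5, |1|->1, |7|->6, |3|->4, |6|->5, |2|->2.5
Step 3: Attach original signs; sum ranks with positive sign and with negative sign.
W+ = 1 + 5 = 6
W- = 2.5 + 6 + 4 + 2.5 = 15
(Check: W+ + W- = 21 should equal n(n+1)/2 = 21.)
Step 4: Test statistic W = min(W+, W-) = 6.
Step 5: Ties in |d|, so use the tie-corrected normal approximation.
        E[W] = n(n+1)/4 = 6*7/4 = 10.5.
        Tie groups: |d|=2 (t=2); sum(t^3 - t) = 6.
        Var[W] = n(n+1)(2n+1)/24 - sum(t^3-t)/48 = 546/24 - 6/48 = 22.625.
        z = (W - E[W]) / sqrt(Var[W]) = (6 - 10.5) / 4.7566 = -0.9461.
        Two-sided p = 2*Phi(z) = 0.344118.
Step 6: alpha = 0.05. fail to reject H0.

W+ = 6, W- = 15, W = min = 6, p = 0.344118, fail to reject H0.


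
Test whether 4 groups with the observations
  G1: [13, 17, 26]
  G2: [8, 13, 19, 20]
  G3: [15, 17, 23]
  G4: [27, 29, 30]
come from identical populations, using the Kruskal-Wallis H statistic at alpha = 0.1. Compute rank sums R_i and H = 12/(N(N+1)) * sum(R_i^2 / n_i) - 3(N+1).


Step 1: Combine all N = 13 observations and assign midranks.
sorted (value, group, rank): (8,G2,1), (13,G1,2.5), (13,G2,2.5), (15,G3,4), (17,G1,5.5), (17,G3,5.5), (19,G2,7), (20,G2,8), (23,G3,9), (26,G1,10), (27,G4,11), (29,G4,12), (30,G4,13)
Step 2: Sum ranks within each group.
R_1 = 18 (n_1 = 3)
R_2 = 18.5 (n_2 = 4)
R_3 = 18.5 (n_3 = 3)
R_4 = 36 (n_4 = 3)
Step 3: H = 12/(N(N+1)) * sum(R_i^2/n_i) - 3(N+1)
     = 12/(13*14) * (18^2/3 + 18.5^2/4 + 18.5^2/3 + 36^2/3) - 3*14
     = 0.065934 * 739.646 - 42
     = 6.767857.
Step 4: Ties present; correction factor C = 1 - 12/(13^3 - 13) = 0.994505. Corrected H = 6.767857 / 0.994505 = 6.805249.
Step 5: Under H0, H ~ chi^2(3); p-value = 0.078371.
Step 6: alpha = 0.1. reject H0.

H = 6.8052, df = 3, p = 0.078371, reject H0.


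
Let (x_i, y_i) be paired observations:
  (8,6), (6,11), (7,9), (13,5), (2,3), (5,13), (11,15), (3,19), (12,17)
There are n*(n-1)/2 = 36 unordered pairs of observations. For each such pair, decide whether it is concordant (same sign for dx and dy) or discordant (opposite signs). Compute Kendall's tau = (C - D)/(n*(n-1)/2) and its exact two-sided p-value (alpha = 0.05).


Step 1: Enumerate the 36 unordered pairs (i,j) with i<j and classify each by sign(x_j-x_i) * sign(y_j-y_i).
  (1,2):dx=-2,dy=+5->D; (1,3):dx=-1,dy=+3->D; (1,4):dx=+5,dy=-1->D; (1,5):dx=-6,dy=-3->C
  (1,6):dx=-3,dy=+7->D; (1,7):dx=+3,dy=+9->C; (1,8):dx=-5,dy=+13->D; (1,9):dx=+4,dy=+11->C
  (2,3):dx=+1,dy=-2->D; (2,4):dx=+7,dy=-6->D; (2,5):dx=-4,dy=-8->C; (2,6):dx=-1,dy=+2->D
  (2,7):dx=+5,dy=+4->C; (2,8):dx=-3,dy=+8->D; (2,9):dx=+6,dy=+6->C; (3,4):dx=+6,dy=-4->D
  (3,5):dx=-5,dy=-6->C; (3,6):dx=-2,dy=+4->D; (3,7):dx=+4,dy=+6->C; (3,8):dx=-4,dy=+10->D
  (3,9):dx=+5,dy=+8->C; (4,5):dx=-11,dy=-2->C; (4,6):dx=-8,dy=+8->D; (4,7):dx=-2,dy=+10->D
  (4,8):dx=-10,dy=+14->D; (4,9):dx=-1,dy=+12->D; (5,6):dx=+3,dy=+10->C; (5,7):dx=+9,dy=+12->C
  (5,8):dx=+1,dy=+16->C; (5,9):dx=+10,dy=+14->C; (6,7):dx=+6,dy=+2->C; (6,8):dx=-2,dy=+6->D
  (6,9):dx=+7,dy=+4->C; (7,8):dx=-8,dy=+4->D; (7,9):dx=+1,dy=+2->C; (8,9):dx=+9,dy=-2->D
Step 2: C = 17, D = 19, total pairs = 36.
Step 3: tau = (C - D)/(n(n-1)/2) = (17 - 19)/36 = -0.055556.
Step 4: Exact two-sided p-value (enumerate n! = 362880 permutations of y under H0): p = 0.919455.
Step 5: alpha = 0.05. fail to reject H0.

tau_b = -0.0556 (C=17, D=19), p = 0.919455, fail to reject H0.


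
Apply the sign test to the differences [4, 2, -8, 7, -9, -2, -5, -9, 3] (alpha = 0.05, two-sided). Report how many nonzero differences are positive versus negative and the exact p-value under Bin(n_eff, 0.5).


Step 1: Discard zero differences. Original n = 9; n_eff = number of nonzero differences = 9.
Nonzero differences (with sign): +4, +2, -8, +7, -9, -2, -5, -9, +3
Step 2: Count signs: positive = 4, negative = 5.
Step 3: Under H0: P(positive) = 0.5, so the number of positives S ~ Bin(9, 0.5).
Step 4: Two-sided exact p-value = sum of Bin(9,0.5) probabilities at or below the observed probability = 1.000000.
Step 5: alpha = 0.05. fail to reject H0.

n_eff = 9, pos = 4, neg = 5, p = 1.000000, fail to reject H0.


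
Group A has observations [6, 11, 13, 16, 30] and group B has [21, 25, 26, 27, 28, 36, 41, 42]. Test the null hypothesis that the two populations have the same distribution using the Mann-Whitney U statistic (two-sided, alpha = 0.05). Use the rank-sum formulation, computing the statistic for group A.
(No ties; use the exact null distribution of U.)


Step 1: Combine and sort all 13 observations; assign midranks.
sorted (value, group): (6,X), (11,X), (13,X), (16,X), (21,Y), (25,Y), (26,Y), (27,Y), (28,Y), (30,X), (36,Y), (41,Y), (42,Y)
ranks: 6->1, 11->2, 13->3, 16->4, 21->5, 25->6, 26->7, 27->8, 28->9, 30->10, 36->11, 41->12, 42->13
Step 2: Rank sum for X: R1 = 1 + 2 + 3 + 4 + 10 = 20.
Step 3: U_X = R1 - n1(n1+1)/2 = 20 - 5*6/2 = 20 - 15 = 5.
       U_Y = n1*n2 - U_X = 40 - 5 = 35.
Step 4: No ties, so the exact null distribution of U (based on enumerating the C(13,5) = 1287 equally likely rank assignments) gives the two-sided p-value.
Step 5: p-value = 0.029526; compare to alpha = 0.05. reject H0.

U_X = 5, p = 0.029526, reject H0 at alpha = 0.05.


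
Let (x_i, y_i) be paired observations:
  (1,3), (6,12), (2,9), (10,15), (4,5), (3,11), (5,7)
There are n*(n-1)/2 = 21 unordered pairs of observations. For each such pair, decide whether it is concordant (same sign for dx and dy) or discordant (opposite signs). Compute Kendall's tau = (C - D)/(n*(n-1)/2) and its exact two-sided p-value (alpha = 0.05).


Step 1: Enumerate the 21 unordered pairs (i,j) with i<j and classify each by sign(x_j-x_i) * sign(y_j-y_i).
  (1,2):dx=+5,dy=+9->C; (1,3):dx=+1,dy=+6->C; (1,4):dx=+9,dy=+12->C; (1,5):dx=+3,dy=+2->C
  (1,6):dx=+2,dy=+8->C; (1,7):dx=+4,dy=+4->C; (2,3):dx=-4,dy=-3->C; (2,4):dx=+4,dy=+3->C
  (2,5):dx=-2,dy=-7->C; (2,6):dx=-3,dy=-1->C; (2,7):dx=-1,dy=-5->C; (3,4):dx=+8,dy=+6->C
  (3,5):dx=+2,dy=-4->D; (3,6):dx=+1,dy=+2->C; (3,7):dx=+3,dy=-2->D; (4,5):dx=-6,dy=-10->C
  (4,6):dx=-7,dy=-4->C; (4,7):dx=-5,dy=-8->C; (5,6):dx=-1,dy=+6->D; (5,7):dx=+1,dy=+2->C
  (6,7):dx=+2,dy=-4->D
Step 2: C = 17, D = 4, total pairs = 21.
Step 3: tau = (C - D)/(n(n-1)/2) = (17 - 4)/21 = 0.619048.
Step 4: Exact two-sided p-value (enumerate n! = 5040 permutations of y under H0): p = 0.069048.
Step 5: alpha = 0.05. fail to reject H0.

tau_b = 0.6190 (C=17, D=4), p = 0.069048, fail to reject H0.


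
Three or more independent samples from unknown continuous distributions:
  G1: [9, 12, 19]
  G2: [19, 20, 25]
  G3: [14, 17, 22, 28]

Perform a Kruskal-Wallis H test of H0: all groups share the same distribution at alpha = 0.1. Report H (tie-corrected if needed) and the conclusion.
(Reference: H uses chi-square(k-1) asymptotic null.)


Step 1: Combine all N = 10 observations and assign midranks.
sorted (value, group, rank): (9,G1,1), (12,G1,2), (14,G3,3), (17,G3,4), (19,G1,5.5), (19,G2,5.5), (20,G2,7), (22,G3,8), (25,G2,9), (28,G3,10)
Step 2: Sum ranks within each group.
R_1 = 8.5 (n_1 = 3)
R_2 = 21.5 (n_2 = 3)
R_3 = 25 (n_3 = 4)
Step 3: H = 12/(N(N+1)) * sum(R_i^2/n_i) - 3(N+1)
     = 12/(10*11) * (8.5^2/3 + 21.5^2/3 + 25^2/4) - 3*11
     = 0.109091 * 334.417 - 33
     = 3.481818.
Step 4: Ties present; correction factor C = 1 - 6/(10^3 - 10) = 0.993939. Corrected H = 3.481818 / 0.993939 = 3.503049.
Step 5: Under H0, H ~ chi^2(2); p-value = 0.173509.
Step 6: alpha = 0.1. fail to reject H0.

H = 3.5030, df = 2, p = 0.173509, fail to reject H0.


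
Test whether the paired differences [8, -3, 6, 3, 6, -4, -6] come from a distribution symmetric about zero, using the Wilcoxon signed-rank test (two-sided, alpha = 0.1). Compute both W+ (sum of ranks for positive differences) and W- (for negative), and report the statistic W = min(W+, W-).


Step 1: Drop any zero differences (none here) and take |d_i|.
|d| = [8, 3, 6, 3, 6, 4, 6]
Step 2: Midrank |d_i| (ties get averaged ranks).
ranks: |8|->7, |3|->1.5, |6|->5, |3|->1.5, |6|->5, |4|->3, |6|->5
Step 3: Attach original signs; sum ranks with positive sign and with negative sign.
W+ = 7 + 5 + 1.5 + 5 = 18.5
W- = 1.5 + 3 + 5 = 9.5
(Check: W+ + W- = 28 should equal n(n+1)/2 = 28.)
Step 4: Test statistic W = min(W+, W-) = 9.5.
Step 5: Ties in |d|, so use the tie-corrected normal approximation.
        E[W] = n(n+1)/4 = 7*8/4 = 14.
        Tie groups: |d|=3 (t=2), |d|=6 (t=3); sum(t^3 - t) = 30.
        Var[W] = n(n+1)(2n+1)/24 - sum(t^3-t)/48 = 840/24 - 30/48 = 34.375.
        z = (W - E[W]) / sqrt(Var[W]) = (9.5 - 14) / 5.8630 = -0.7675.
        Two-sided p = 2*Phi(z) = 0.442771.
Step 6: alpha = 0.1. fail to reject H0.

W+ = 18.5, W- = 9.5, W = min = 9.5, p = 0.442771, fail to reject H0.


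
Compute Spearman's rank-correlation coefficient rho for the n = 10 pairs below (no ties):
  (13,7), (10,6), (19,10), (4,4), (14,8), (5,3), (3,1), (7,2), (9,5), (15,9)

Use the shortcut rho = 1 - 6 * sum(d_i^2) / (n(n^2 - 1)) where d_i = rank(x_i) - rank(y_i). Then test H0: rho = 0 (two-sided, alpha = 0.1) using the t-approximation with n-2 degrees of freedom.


Step 1: Rank x and y separately (midranks; no ties here).
rank(x): 13->7, 10->6, 19->10, 4->2, 14->8, 5->3, 3->1, 7->4, 9->5, 15->9
rank(y): 7->7, 6->6, 10->10, 4->4, 8->8, 3->3, 1->1, 2->2, 5->5, 9->9
Step 2: d_i = R_x(i) - R_y(i); compute d_i^2.
  (7-7)^2=0, (6-6)^2=0, (10-10)^2=0, (2-4)^2=4, (8-8)^2=0, (3-3)^2=0, (1-1)^2=0, (4-2)^2=4, (5-5)^2=0, (9-9)^2=0
sum(d^2) = 8.
Step 3: rho = 1 - 6*8 / (10*(10^2 - 1)) = 1 - 48/990 = 0.951515.
Step 4: Under H0, t = rho * sqrt((n-2)/(1-rho^2)) = 8.7493 ~ t(8).
Step 5: Two-sided p-value from the t-distribution with 8 df = 0.000023.
Step 6: alpha = 0.1. reject H0.

rho = 0.9515, p = 0.000023, reject H0 at alpha = 0.1.


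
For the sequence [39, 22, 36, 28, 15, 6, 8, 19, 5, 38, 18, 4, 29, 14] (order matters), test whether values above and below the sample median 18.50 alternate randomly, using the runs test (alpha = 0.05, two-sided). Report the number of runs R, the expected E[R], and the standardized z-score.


Step 1: Compute median = 18.50; label A = above, B = below.
Labels in order: AAAABBBABABBAB  (n_A = 7, n_B = 7)
Step 2: Count runs R = 8.
Step 3: Under H0 (random ordering), E[R] = 2*n_A*n_B/(n_A+n_B) + 1 = 2*7*7/14 + 1 = 8.0000.
        Var[R] = 2*n_A*n_B*(2*n_A*n_B - n_A - n_B) / ((n_A+n_B)^2 * (n_A+n_B-1)) = 8232/2548 = 3.2308.
        SD[R] = 1.7974.
Step 4: R = E[R], so z = 0 with no continuity correction.
Step 5: Two-sided p-value via normal approximation = 2*(1 - Phi(|z|)) = 1.000000.
Step 6: alpha = 0.05. fail to reject H0.

R = 8, z = 0.0000, p = 1.000000, fail to reject H0.


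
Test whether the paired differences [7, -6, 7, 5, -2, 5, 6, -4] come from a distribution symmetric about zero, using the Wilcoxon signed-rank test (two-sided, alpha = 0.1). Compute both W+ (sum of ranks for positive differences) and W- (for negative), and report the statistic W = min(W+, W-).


Step 1: Drop any zero differences (none here) and take |d_i|.
|d| = [7, 6, 7, 5, 2, 5, 6, 4]
Step 2: Midrank |d_i| (ties get averaged ranks).
ranks: |7|->7.5, |6|->5.5, |7|->7.5, |5|->3.5, |2|->1, |5|->3.5, |6|->5.5, |4|->2
Step 3: Attach original signs; sum ranks with positive sign and with negative sign.
W+ = 7.5 + 7.5 + 3.5 + 3.5 + 5.5 = 27.5
W- = 5.5 + 1 + 2 = 8.5
(Check: W+ + W- = 36 should equal n(n+1)/2 = 36.)
Step 4: Test statistic W = min(W+, W-) = 8.5.
Step 5: Ties in |d|, so use the tie-corrected normal approximation.
        E[W] = n(n+1)/4 = 8*9/4 = 18.
        Tie groups: |d|=5 (t=2), |d|=6 (t=2), |d|=7 (t=2); sum(t^3 - t) = 18.
        Var[W] = n(n+1)(2n+1)/24 - sum(t^3-t)/48 = 1224/24 - 18/48 = 50.625.
        z = (W - E[W]) / sqrt(Var[W]) = (8.5 - 18) / 7.1151 = -1.3352.
        Two-sided p = 2*Phi(z) = 0.181816.
Step 6: alpha = 0.1. fail to reject H0.

W+ = 27.5, W- = 8.5, W = min = 8.5, p = 0.181816, fail to reject H0.


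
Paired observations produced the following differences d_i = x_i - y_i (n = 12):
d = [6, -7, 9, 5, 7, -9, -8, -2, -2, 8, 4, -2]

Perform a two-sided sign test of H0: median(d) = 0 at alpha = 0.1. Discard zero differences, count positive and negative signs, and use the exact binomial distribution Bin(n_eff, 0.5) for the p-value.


Step 1: Discard zero differences. Original n = 12; n_eff = number of nonzero differences = 12.
Nonzero differences (with sign): +6, -7, +9, +5, +7, -9, -8, -2, -2, +8, +4, -2
Step 2: Count signs: positive = 6, negative = 6.
Step 3: Under H0: P(positive) = 0.5, so the number of positives S ~ Bin(12, 0.5).
Step 4: Two-sided exact p-value = sum of Bin(12,0.5) probabilities at or below the observed probability = 1.000000.
Step 5: alpha = 0.1. fail to reject H0.

n_eff = 12, pos = 6, neg = 6, p = 1.000000, fail to reject H0.


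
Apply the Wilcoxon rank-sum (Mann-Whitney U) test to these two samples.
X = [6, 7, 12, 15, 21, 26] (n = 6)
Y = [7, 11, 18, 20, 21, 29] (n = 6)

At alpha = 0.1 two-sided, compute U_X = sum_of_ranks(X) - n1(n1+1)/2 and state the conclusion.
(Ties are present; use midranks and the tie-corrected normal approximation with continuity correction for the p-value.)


Step 1: Combine and sort all 12 observations; assign midranks.
sorted (value, group): (6,X), (7,X), (7,Y), (11,Y), (12,X), (15,X), (18,Y), (20,Y), (21,X), (21,Y), (26,X), (29,Y)
ranks: 6->1, 7->2.5, 7->2.5, 11->4, 12->5, 15->6, 18->7, 20->8, 21->9.5, 21->9.5, 26->11, 29->12
Step 2: Rank sum for X: R1 = 1 + 2.5 + 5 + 6 + 9.5 + 11 = 35.
Step 3: U_X = R1 - n1(n1+1)/2 = 35 - 6*7/2 = 35 - 21 = 14.
       U_Y = n1*n2 - U_X = 36 - 14 = 22.
Step 4: Ties are present, so use the tie-corrected normal approximation (with continuity correction) for the p-value.
Step 5: p-value = 0.573831; compare to alpha = 0.1. fail to reject H0.

U_X = 14, p = 0.573831, fail to reject H0 at alpha = 0.1.


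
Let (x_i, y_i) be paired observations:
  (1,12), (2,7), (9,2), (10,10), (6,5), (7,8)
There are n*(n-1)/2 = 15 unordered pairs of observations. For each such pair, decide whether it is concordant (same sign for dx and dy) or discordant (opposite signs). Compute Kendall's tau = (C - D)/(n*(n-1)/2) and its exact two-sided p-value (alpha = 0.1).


Step 1: Enumerate the 15 unordered pairs (i,j) with i<j and classify each by sign(x_j-x_i) * sign(y_j-y_i).
  (1,2):dx=+1,dy=-5->D; (1,3):dx=+8,dy=-10->D; (1,4):dx=+9,dy=-2->D; (1,5):dx=+5,dy=-7->D
  (1,6):dx=+6,dy=-4->D; (2,3):dx=+7,dy=-5->D; (2,4):dx=+8,dy=+3->C; (2,5):dx=+4,dy=-2->D
  (2,6):dx=+5,dy=+1->C; (3,4):dx=+1,dy=+8->C; (3,5):dx=-3,dy=+3->D; (3,6):dx=-2,dy=+6->D
  (4,5):dx=-4,dy=-5->C; (4,6):dx=-3,dy=-2->C; (5,6):dx=+1,dy=+3->C
Step 2: C = 6, D = 9, total pairs = 15.
Step 3: tau = (C - D)/(n(n-1)/2) = (6 - 9)/15 = -0.200000.
Step 4: Exact two-sided p-value (enumerate n! = 720 permutations of y under H0): p = 0.719444.
Step 5: alpha = 0.1. fail to reject H0.

tau_b = -0.2000 (C=6, D=9), p = 0.719444, fail to reject H0.


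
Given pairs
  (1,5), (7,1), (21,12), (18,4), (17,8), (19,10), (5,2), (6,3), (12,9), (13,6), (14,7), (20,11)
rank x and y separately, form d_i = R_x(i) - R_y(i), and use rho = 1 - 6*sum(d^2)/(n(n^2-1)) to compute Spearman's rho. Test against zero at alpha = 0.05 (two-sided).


Step 1: Rank x and y separately (midranks; no ties here).
rank(x): 1->1, 7->4, 21->12, 18->9, 17->8, 19->10, 5->2, 6->3, 12->5, 13->6, 14->7, 20->11
rank(y): 5->5, 1->1, 12->12, 4->4, 8->8, 10->10, 2->2, 3->3, 9->9, 6->6, 7->7, 11->11
Step 2: d_i = R_x(i) - R_y(i); compute d_i^2.
  (1-5)^2=16, (4-1)^2=9, (12-12)^2=0, (9-4)^2=25, (8-8)^2=0, (10-10)^2=0, (2-2)^2=0, (3-3)^2=0, (5-9)^2=16, (6-6)^2=0, (7-7)^2=0, (11-11)^2=0
sum(d^2) = 66.
Step 3: rho = 1 - 6*66 / (12*(12^2 - 1)) = 1 - 396/1716 = 0.769231.
Step 4: Under H0, t = rho * sqrt((n-2)/(1-rho^2)) = 3.8069 ~ t(10).
Step 5: Two-sided p-value from the t-distribution with 10 df = 0.003446.
Step 6: alpha = 0.05. reject H0.

rho = 0.7692, p = 0.003446, reject H0 at alpha = 0.05.


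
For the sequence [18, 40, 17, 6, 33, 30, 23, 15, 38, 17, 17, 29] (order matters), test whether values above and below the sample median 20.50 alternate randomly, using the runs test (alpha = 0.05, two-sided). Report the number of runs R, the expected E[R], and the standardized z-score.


Step 1: Compute median = 20.50; label A = above, B = below.
Labels in order: BABBAAABABBA  (n_A = 6, n_B = 6)
Step 2: Count runs R = 8.
Step 3: Under H0 (random ordering), E[R] = 2*n_A*n_B/(n_A+n_B) + 1 = 2*6*6/12 + 1 = 7.0000.
        Var[R] = 2*n_A*n_B*(2*n_A*n_B - n_A - n_B) / ((n_A+n_B)^2 * (n_A+n_B-1)) = 4320/1584 = 2.7273.
        SD[R] = 1.6514.
Step 4: Continuity-corrected z = (R - 0.5 - E[R]) / SD[R] = (8 - 0.5 - 7.0000) / 1.6514 = 0.3028.
Step 5: Two-sided p-value via normal approximation = 2*(1 - Phi(|z|)) = 0.762069.
Step 6: alpha = 0.05. fail to reject H0.

R = 8, z = 0.3028, p = 0.762069, fail to reject H0.


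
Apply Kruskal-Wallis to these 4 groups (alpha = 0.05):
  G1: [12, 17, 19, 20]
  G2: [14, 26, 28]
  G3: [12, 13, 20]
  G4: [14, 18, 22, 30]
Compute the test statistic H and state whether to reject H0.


Step 1: Combine all N = 14 observations and assign midranks.
sorted (value, group, rank): (12,G1,1.5), (12,G3,1.5), (13,G3,3), (14,G2,4.5), (14,G4,4.5), (17,G1,6), (18,G4,7), (19,G1,8), (20,G1,9.5), (20,G3,9.5), (22,G4,11), (26,G2,12), (28,G2,13), (30,G4,14)
Step 2: Sum ranks within each group.
R_1 = 25 (n_1 = 4)
R_2 = 29.5 (n_2 = 3)
R_3 = 14 (n_3 = 3)
R_4 = 36.5 (n_4 = 4)
Step 3: H = 12/(N(N+1)) * sum(R_i^2/n_i) - 3(N+1)
     = 12/(14*15) * (25^2/4 + 29.5^2/3 + 14^2/3 + 36.5^2/4) - 3*15
     = 0.057143 * 844.729 - 45
     = 3.270238.
Step 4: Ties present; correction factor C = 1 - 18/(14^3 - 14) = 0.993407. Corrected H = 3.270238 / 0.993407 = 3.291943.
Step 5: Under H0, H ~ chi^2(3); p-value = 0.348766.
Step 6: alpha = 0.05. fail to reject H0.

H = 3.2919, df = 3, p = 0.348766, fail to reject H0.


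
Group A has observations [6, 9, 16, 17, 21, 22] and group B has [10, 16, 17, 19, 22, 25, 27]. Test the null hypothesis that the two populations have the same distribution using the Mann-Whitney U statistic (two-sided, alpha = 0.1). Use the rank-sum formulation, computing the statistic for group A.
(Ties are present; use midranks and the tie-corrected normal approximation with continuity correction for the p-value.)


Step 1: Combine and sort all 13 observations; assign midranks.
sorted (value, group): (6,X), (9,X), (10,Y), (16,X), (16,Y), (17,X), (17,Y), (19,Y), (21,X), (22,X), (22,Y), (25,Y), (27,Y)
ranks: 6->1, 9->2, 10->3, 16->4.5, 16->4.5, 17->6.5, 17->6.5, 19->8, 21->9, 22->10.5, 22->10.5, 25->12, 27->13
Step 2: Rank sum for X: R1 = 1 + 2 + 4.5 + 6.5 + 9 + 10.5 = 33.5.
Step 3: U_X = R1 - n1(n1+1)/2 = 33.5 - 6*7/2 = 33.5 - 21 = 12.5.
       U_Y = n1*n2 - U_X = 42 - 12.5 = 29.5.
Step 4: Ties are present, so use the tie-corrected normal approximation (with continuity correction) for the p-value.
Step 5: p-value = 0.251135; compare to alpha = 0.1. fail to reject H0.

U_X = 12.5, p = 0.251135, fail to reject H0 at alpha = 0.1.


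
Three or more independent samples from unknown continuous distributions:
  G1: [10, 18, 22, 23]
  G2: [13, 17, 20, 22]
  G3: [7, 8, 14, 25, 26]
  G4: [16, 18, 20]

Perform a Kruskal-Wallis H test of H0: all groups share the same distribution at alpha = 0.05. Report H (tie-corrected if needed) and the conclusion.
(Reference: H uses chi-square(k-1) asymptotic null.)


Step 1: Combine all N = 16 observations and assign midranks.
sorted (value, group, rank): (7,G3,1), (8,G3,2), (10,G1,3), (13,G2,4), (14,G3,5), (16,G4,6), (17,G2,7), (18,G1,8.5), (18,G4,8.5), (20,G2,10.5), (20,G4,10.5), (22,G1,12.5), (22,G2,12.5), (23,G1,14), (25,G3,15), (26,G3,16)
Step 2: Sum ranks within each group.
R_1 = 38 (n_1 = 4)
R_2 = 34 (n_2 = 4)
R_3 = 39 (n_3 = 5)
R_4 = 25 (n_4 = 3)
Step 3: H = 12/(N(N+1)) * sum(R_i^2/n_i) - 3(N+1)
     = 12/(16*17) * (38^2/4 + 34^2/4 + 39^2/5 + 25^2/3) - 3*17
     = 0.044118 * 1162.53 - 51
     = 0.288235.
Step 4: Ties present; correction factor C = 1 - 18/(16^3 - 16) = 0.995588. Corrected H = 0.288235 / 0.995588 = 0.289513.
Step 5: Under H0, H ~ chi^2(3); p-value = 0.961989.
Step 6: alpha = 0.05. fail to reject H0.

H = 0.2895, df = 3, p = 0.961989, fail to reject H0.


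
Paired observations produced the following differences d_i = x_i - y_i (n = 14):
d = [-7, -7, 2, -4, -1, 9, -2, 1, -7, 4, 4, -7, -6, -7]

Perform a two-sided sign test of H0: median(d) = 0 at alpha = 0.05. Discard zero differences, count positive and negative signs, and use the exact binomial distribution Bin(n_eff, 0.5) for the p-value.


Step 1: Discard zero differences. Original n = 14; n_eff = number of nonzero differences = 14.
Nonzero differences (with sign): -7, -7, +2, -4, -1, +9, -2, +1, -7, +4, +4, -7, -6, -7
Step 2: Count signs: positive = 5, negative = 9.
Step 3: Under H0: P(positive) = 0.5, so the number of positives S ~ Bin(14, 0.5).
Step 4: Two-sided exact p-value = sum of Bin(14,0.5) probabilities at or below the observed probability = 0.423950.
Step 5: alpha = 0.05. fail to reject H0.

n_eff = 14, pos = 5, neg = 9, p = 0.423950, fail to reject H0.


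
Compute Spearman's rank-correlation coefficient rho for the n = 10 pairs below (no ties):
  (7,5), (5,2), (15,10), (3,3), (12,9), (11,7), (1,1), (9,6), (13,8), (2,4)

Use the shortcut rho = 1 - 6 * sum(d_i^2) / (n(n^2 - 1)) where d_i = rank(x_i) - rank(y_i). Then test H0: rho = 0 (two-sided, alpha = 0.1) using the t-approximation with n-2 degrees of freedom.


Step 1: Rank x and y separately (midranks; no ties here).
rank(x): 7->5, 5->4, 15->10, 3->3, 12->8, 11->7, 1->1, 9->6, 13->9, 2->2
rank(y): 5->5, 2->2, 10->10, 3->3, 9->9, 7->7, 1->1, 6->6, 8->8, 4->4
Step 2: d_i = R_x(i) - R_y(i); compute d_i^2.
  (5-5)^2=0, (4-2)^2=4, (10-10)^2=0, (3-3)^2=0, (8-9)^2=1, (7-7)^2=0, (1-1)^2=0, (6-6)^2=0, (9-8)^2=1, (2-4)^2=4
sum(d^2) = 10.
Step 3: rho = 1 - 6*10 / (10*(10^2 - 1)) = 1 - 60/990 = 0.939394.
Step 4: Under H0, t = rho * sqrt((n-2)/(1-rho^2)) = 7.7500 ~ t(8).
Step 5: Two-sided p-value from the t-distribution with 8 df = 0.000055.
Step 6: alpha = 0.1. reject H0.

rho = 0.9394, p = 0.000055, reject H0 at alpha = 0.1.


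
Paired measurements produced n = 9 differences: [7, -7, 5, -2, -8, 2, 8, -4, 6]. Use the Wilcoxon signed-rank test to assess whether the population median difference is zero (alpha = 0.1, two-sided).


Step 1: Drop any zero differences (none here) and take |d_i|.
|d| = [7, 7, 5, 2, 8, 2, 8, 4, 6]
Step 2: Midrank |d_i| (ties get averaged ranks).
ranks: |7|->6.5, |7|->6.5, |5|->4, |2|->1.5, |8|->8.5, |2|->1.5, |8|->8.5, |4|->3, |6|->5
Step 3: Attach original signs; sum ranks with positive sign and with negative sign.
W+ = 6.5 + 4 + 1.5 + 8.5 + 5 = 25.5
W- = 6.5 + 1.5 + 8.5 + 3 = 19.5
(Check: W+ + W- = 45 should equal n(n+1)/2 = 45.)
Step 4: Test statistic W = min(W+, W-) = 19.5.
Step 5: Ties in |d|, so use the tie-corrected normal approximation.
        E[W] = n(n+1)/4 = 9*10/4 = 22.5.
        Tie groups: |d|=2 (t=2), |d|=7 (t=2), |d|=8 (t=2); sum(t^3 - t) = 18.
        Var[W] = n(n+1)(2n+1)/24 - sum(t^3-t)/48 = 1710/24 - 18/48 = 70.875.
        z = (W - E[W]) / sqrt(Var[W]) = (19.5 - 22.5) / 8.4187 = -0.3563.
        Two-sided p = 2*Phi(z) = 0.721580.
Step 6: alpha = 0.1. fail to reject H0.

W+ = 25.5, W- = 19.5, W = min = 19.5, p = 0.721580, fail to reject H0.


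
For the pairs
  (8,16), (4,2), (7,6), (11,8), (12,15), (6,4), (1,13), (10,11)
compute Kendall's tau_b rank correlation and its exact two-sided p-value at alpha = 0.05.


Step 1: Enumerate the 28 unordered pairs (i,j) with i<j and classify each by sign(x_j-x_i) * sign(y_j-y_i).
  (1,2):dx=-4,dy=-14->C; (1,3):dx=-1,dy=-10->C; (1,4):dx=+3,dy=-8->D; (1,5):dx=+4,dy=-1->D
  (1,6):dx=-2,dy=-12->C; (1,7):dx=-7,dy=-3->C; (1,8):dx=+2,dy=-5->D; (2,3):dx=+3,dy=+4->C
  (2,4):dx=+7,dy=+6->C; (2,5):dx=+8,dy=+13->C; (2,6):dx=+2,dy=+2->C; (2,7):dx=-3,dy=+11->D
  (2,8):dx=+6,dy=+9->C; (3,4):dx=+4,dy=+2->C; (3,5):dx=+5,dy=+9->C; (3,6):dx=-1,dy=-2->C
  (3,7):dx=-6,dy=+7->D; (3,8):dx=+3,dy=+5->C; (4,5):dx=+1,dy=+7->C; (4,6):dx=-5,dy=-4->C
  (4,7):dx=-10,dy=+5->D; (4,8):dx=-1,dy=+3->D; (5,6):dx=-6,dy=-11->C; (5,7):dx=-11,dy=-2->C
  (5,8):dx=-2,dy=-4->C; (6,7):dx=-5,dy=+9->D; (6,8):dx=+4,dy=+7->C; (7,8):dx=+9,dy=-2->D
Step 2: C = 19, D = 9, total pairs = 28.
Step 3: tau = (C - D)/(n(n-1)/2) = (19 - 9)/28 = 0.357143.
Step 4: Exact two-sided p-value (enumerate n! = 40320 permutations of y under H0): p = 0.275099.
Step 5: alpha = 0.05. fail to reject H0.

tau_b = 0.3571 (C=19, D=9), p = 0.275099, fail to reject H0.


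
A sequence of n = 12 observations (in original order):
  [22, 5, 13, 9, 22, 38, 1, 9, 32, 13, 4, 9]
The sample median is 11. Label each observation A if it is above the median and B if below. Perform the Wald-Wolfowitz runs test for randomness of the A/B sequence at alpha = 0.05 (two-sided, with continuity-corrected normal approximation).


Step 1: Compute median = 11; label A = above, B = below.
Labels in order: ABABAABBAABB  (n_A = 6, n_B = 6)
Step 2: Count runs R = 8.
Step 3: Under H0 (random ordering), E[R] = 2*n_A*n_B/(n_A+n_B) + 1 = 2*6*6/12 + 1 = 7.0000.
        Var[R] = 2*n_A*n_B*(2*n_A*n_B - n_A - n_B) / ((n_A+n_B)^2 * (n_A+n_B-1)) = 4320/1584 = 2.7273.
        SD[R] = 1.6514.
Step 4: Continuity-corrected z = (R - 0.5 - E[R]) / SD[R] = (8 - 0.5 - 7.0000) / 1.6514 = 0.3028.
Step 5: Two-sided p-value via normal approximation = 2*(1 - Phi(|z|)) = 0.762069.
Step 6: alpha = 0.05. fail to reject H0.

R = 8, z = 0.3028, p = 0.762069, fail to reject H0.
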